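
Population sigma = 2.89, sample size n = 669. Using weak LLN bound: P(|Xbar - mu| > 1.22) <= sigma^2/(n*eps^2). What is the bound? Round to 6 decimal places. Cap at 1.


bound = min(1, sigma^2/(n*eps^2))
sigma^2 = 2.89^2 = 8.3521
n*eps^2 = 669 * 1.22^2 = 669 * 1.4884 = 995.7396
sigma^2/(n*eps^2) = 8.3521 / 995.7396 ≈ 0.00838784

0.008388


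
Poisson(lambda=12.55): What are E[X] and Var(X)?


E[X] = Var(X) = lambda = 12.55

12.55, 12.55


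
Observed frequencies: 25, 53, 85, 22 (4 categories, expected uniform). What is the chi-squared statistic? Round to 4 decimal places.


chi2 = sum((O-E)^2/E), E = total/4
total = 185, E = 185/4 = 46.25
(25 - 46.25)^2 / 46.25 = 451.5625 / 46.25 = 1445/148 ≈ 9.763514
(53 - 46.25)^2 / 46.25 = 45.5625 / 46.25 = 729/740 ≈ 0.985135
(85 - 46.25)^2 / 46.25 = 1501.5625 / 46.25 = 4805/148 ≈ 32.466216
(22 - 46.25)^2 / 46.25 = 588.0625 / 46.25 = 9409/740 ≈ 12.714865
chi2 = 10347/185 ≈ 55.929730

55.9297


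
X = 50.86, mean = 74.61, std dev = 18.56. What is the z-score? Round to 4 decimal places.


z = (X - mu) / sigma
X - mu = 50.86 - 74.61 = -23.75
z = -23.75 / 18.56 = -2375/1856 ≈ -1.279634

-1.2796


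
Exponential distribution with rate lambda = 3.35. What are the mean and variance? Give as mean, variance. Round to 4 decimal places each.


mean = 1/lam, var = 1/lam^2
mean = 1 / 3.35 = 20/67 ≈ 0.298507
lam^2 = 3.35^2 = 11.2225
var = 1 / 11.2225 = 400/4489 ≈ 0.089107

0.2985, 0.0891


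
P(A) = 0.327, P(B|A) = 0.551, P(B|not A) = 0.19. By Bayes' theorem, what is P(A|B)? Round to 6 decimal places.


P(A|B) = P(B|A)*P(A) / P(B), P(B) = P(B|A)*P(A) + P(B|not A)*P(not A)
P(B|A)*P(A) = 0.551 * 0.327 = 0.180177
P(B|not A)*P(not A) = 0.19 * 0.673 = 0.12787
P(B) = 0.180177 + 0.12787 = 0.308047
P(A|B) = 0.180177 / 0.308047 ≈ 0.58490101

0.584901


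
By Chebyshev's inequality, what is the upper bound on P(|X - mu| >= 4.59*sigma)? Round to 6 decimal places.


P <= 1/k^2
k^2 = 4.59^2 = 21.0681
1/k^2 = 1 / 21.0681 ≈ 0.04746512

0.047465


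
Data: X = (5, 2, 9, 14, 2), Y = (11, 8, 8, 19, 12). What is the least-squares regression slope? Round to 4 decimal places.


b = sum((xi-xbar)(yi-ybar)) / sum((xi-xbar)^2)
n = 5, xbar = 32/5 = 6.4, ybar = 58/5 = 11.6
Sxy = sum((xi-xbar)(yi-ybar)) = 61.8
Sxx = sum((xi-xbar)^2) = 105.2
b = Sxy / Sxx = 309/526 ≈ 0.587452

0.5875


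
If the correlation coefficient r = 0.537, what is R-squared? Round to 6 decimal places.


R^2 = r^2 = (0.537)^2 = 0.288369

0.288369


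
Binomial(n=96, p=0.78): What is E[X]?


E[X] = n*p = 96 * 0.78 = 74.88

74.88


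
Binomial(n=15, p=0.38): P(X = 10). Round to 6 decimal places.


P = C(n,k) * p^k * (1-p)^(n-k)
C(15,10) = 3003
p^k = 0.38^10 ≈ 0.00006278212
(1-p)^(n-k) = 0.62^5 ≈ 0.09161328
P = 3003 * 0.00006278212 * 0.09161328 ≈ 0.017272

0.017272


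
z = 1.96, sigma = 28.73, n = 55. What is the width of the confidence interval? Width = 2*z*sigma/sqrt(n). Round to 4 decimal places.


width = 2*z*sigma/sqrt(n)
2*z*sigma = 2 * 1.96 * 28.73 = 112.6216
sqrt(55) ≈ 7.416198
width = 112.6216 / 7.416198 ≈ 15.185893

15.1859


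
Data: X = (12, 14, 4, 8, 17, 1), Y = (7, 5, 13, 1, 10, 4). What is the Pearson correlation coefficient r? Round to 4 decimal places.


r = sum((xi-xbar)(yi-ybar)) / sqrt(sum((xi-xbar)^2) * sum((yi-ybar)^2))
n = 6, xbar = 56/6 = 28/3 ≈ 9.333333, ybar = 40/6 = 20/3 ≈ 6.666667
Sxy = sum((xi-xbar)(yi-ybar)) = 44/3 ≈ 14.666667
Sxx = sum((xi-xbar)^2) = 562/3 ≈ 187.333333
Syy = sum((yi-ybar)^2) = 280/3 ≈ 93.333333
sqrt(Sxx*Syy) ≈ 132.228758
r = Sxy / sqrt(Sxx*Syy) = 14.666667 / 132.228758 ≈ 0.110919

0.1109


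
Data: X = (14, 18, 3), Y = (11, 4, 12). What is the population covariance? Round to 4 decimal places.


Cov = (1/n)*sum((xi-xbar)(yi-ybar))
n = 3, xbar = 35/3 ≈ 11.666667, ybar = 27/3 = 9
sum((xi-xbar)(yi-ybar)) = -53
Cov = -53 / 3 = -53/3 ≈ -17.666667

-17.6667


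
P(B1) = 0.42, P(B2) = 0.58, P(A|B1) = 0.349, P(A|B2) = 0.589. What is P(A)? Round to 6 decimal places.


P(A) = P(A|B1)*P(B1) + P(A|B2)*P(B2)
P(A|B1)*P(B1) = 0.349 * 0.42 = 0.14658
P(A|B2)*P(B2) = 0.589 * 0.58 = 0.34162
P(A) = 0.14658 + 0.34162 = 0.4882

0.488200


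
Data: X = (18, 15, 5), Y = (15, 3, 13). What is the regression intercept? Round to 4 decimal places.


a = ybar - b*xbar, where b = sum((xi-xbar)(yi-ybar)) / sum((xi-xbar)^2)
n = 3, xbar = 38/3 ≈ 12.666667, ybar = 31/3 ≈ 10.333333
Sxy = sum((xi-xbar)(yi-ybar)) = -38/3 ≈ -12.666667
Sxx = sum((xi-xbar)^2) = 278/3 ≈ 92.666667
b = Sxy / Sxx = -19/139 ≈ -0.136691
a = 10.333333 - (-0.136691) * 12.666667 = 1677/139 ≈ 12.064748

12.0647


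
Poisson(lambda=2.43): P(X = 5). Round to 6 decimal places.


P = e^(-lam) * lam^k / k!
e^(-2.43) ≈ 0.08803683
lam^k = 2.43^5 ≈ 84.728861
k! = 5! = 120
P = 0.08803683 * 84.728861 / 120 ≈ 0.062161

0.062161


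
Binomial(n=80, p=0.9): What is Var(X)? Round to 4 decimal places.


Var = n*p*(1-p) = 80 * 0.9 * 0.1 = 7.2

7.2000


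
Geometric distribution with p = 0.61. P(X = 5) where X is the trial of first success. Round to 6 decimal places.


P = (1-p)^(k-1) * p
(1-p)^(k-1) = 0.39^4 = 0.02313441
P = 0.02313441 * 0.61 ≈ 0.01411199

0.014112


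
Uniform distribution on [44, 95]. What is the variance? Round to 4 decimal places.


Var = (b-a)^2 / 12
(b-a)^2 = (95 - 44)^2 = 2601
Var = 2601/12 = 216.75

216.7500


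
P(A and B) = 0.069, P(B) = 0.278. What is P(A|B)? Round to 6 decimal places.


P(A|B) = P(A and B) / P(B) = 0.069 / 0.278 = 69/278 ≈ 0.24820144

0.248201


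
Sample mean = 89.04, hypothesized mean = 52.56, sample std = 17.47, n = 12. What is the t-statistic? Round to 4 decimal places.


t = (xbar - mu0) / (s/sqrt(n))
xbar - mu0 = 89.04 - 52.56 = 36.48
sqrt(12) ≈ 3.46410162
s/sqrt(n) = 17.47 / 3.46410162 ≈ 5.04315460
t = 36.48 / 5.04315460 ≈ 7.233568

7.2336


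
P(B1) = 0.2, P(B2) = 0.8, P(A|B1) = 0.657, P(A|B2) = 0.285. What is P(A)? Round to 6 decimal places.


P(A) = P(A|B1)*P(B1) + P(A|B2)*P(B2)
P(A|B1)*P(B1) = 0.657 * 0.2 = 0.1314
P(A|B2)*P(B2) = 0.285 * 0.8 = 0.228
P(A) = 0.1314 + 0.228 = 0.3594

0.359400


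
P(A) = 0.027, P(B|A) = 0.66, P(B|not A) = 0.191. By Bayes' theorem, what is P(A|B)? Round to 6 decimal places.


P(A|B) = P(B|A)*P(A) / P(B), P(B) = P(B|A)*P(A) + P(B|not A)*P(not A)
P(B|A)*P(A) = 0.66 * 0.027 = 0.01782
P(B|not A)*P(not A) = 0.191 * 0.973 = 0.185843
P(B) = 0.01782 + 0.185843 = 0.203663
P(A|B) = 0.01782 / 0.203663 ≈ 0.08749748

0.087497


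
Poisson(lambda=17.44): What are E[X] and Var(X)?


E[X] = Var(X) = lambda = 17.44

17.44, 17.44


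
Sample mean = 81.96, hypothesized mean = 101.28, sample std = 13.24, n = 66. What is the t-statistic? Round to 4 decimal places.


t = (xbar - mu0) / (s/sqrt(n))
xbar - mu0 = 81.96 - 101.28 = -19.32
sqrt(66) ≈ 8.12403840
s/sqrt(n) = 13.24 / 8.12403840 ≈ 1.62973134
t = -19.32 / 1.62973134 ≈ -11.854715

-11.8547


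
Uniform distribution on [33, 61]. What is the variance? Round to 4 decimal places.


Var = (b-a)^2 / 12
(b-a)^2 = (61 - 33)^2 = 784
Var = 784/12 ≈ 65.333333

65.3333


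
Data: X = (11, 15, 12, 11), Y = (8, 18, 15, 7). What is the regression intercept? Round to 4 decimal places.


a = ybar - b*xbar, where b = sum((xi-xbar)(yi-ybar)) / sum((xi-xbar)^2)
n = 4, xbar = 49/4 = 12.25, ybar = 48/4 = 12
Sxy = sum((xi-xbar)(yi-ybar)) = 27
Sxx = sum((xi-xbar)^2) = 10.75
b = Sxy / Sxx = 108/43 ≈ 2.511628
a = 12 - 2.511628 * 12.25 = -807/43 ≈ -18.767442

-18.7674


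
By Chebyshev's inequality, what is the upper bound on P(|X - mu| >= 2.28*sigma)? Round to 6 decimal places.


P <= 1/k^2
k^2 = 2.28^2 = 5.1984
1/k^2 = 1 / 5.1984 = 625/3249 ≈ 0.19236688

0.192367


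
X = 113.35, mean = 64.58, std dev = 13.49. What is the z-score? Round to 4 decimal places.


z = (X - mu) / sigma
X - mu = 113.35 - 64.58 = 48.77
z = 48.77 / 13.49 = 4877/1349 ≈ 3.615271

3.6153


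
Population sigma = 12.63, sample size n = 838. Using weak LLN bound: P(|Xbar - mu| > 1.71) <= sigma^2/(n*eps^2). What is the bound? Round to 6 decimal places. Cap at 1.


bound = min(1, sigma^2/(n*eps^2))
sigma^2 = 12.63^2 = 159.5169
n*eps^2 = 838 * 1.71^2 = 838 * 2.9241 = 2450.3958
sigma^2/(n*eps^2) = 159.5169 / 2450.3958 ≈ 0.06509842

0.065098


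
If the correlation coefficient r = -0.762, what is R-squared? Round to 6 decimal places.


R^2 = r^2 = (-0.762)^2 = 0.580644

0.580644


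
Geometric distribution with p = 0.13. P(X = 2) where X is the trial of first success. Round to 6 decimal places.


P = (1-p)^(k-1) * p
(1-p)^(k-1) = 0.87^1 = 0.87
P = 0.87 * 0.13 = 0.1131

0.113100


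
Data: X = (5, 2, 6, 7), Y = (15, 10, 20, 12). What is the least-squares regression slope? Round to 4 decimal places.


b = sum((xi-xbar)(yi-ybar)) / sum((xi-xbar)^2)
n = 4, xbar = 20/4 = 5, ybar = 57/4 = 14.25
Sxy = sum((xi-xbar)(yi-ybar)) = 14
Sxx = sum((xi-xbar)^2) = 14
b = Sxy / Sxx = 1

1.0000


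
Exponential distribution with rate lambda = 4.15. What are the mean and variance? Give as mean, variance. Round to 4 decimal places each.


mean = 1/lam, var = 1/lam^2
mean = 1 / 4.15 = 20/83 ≈ 0.240964
lam^2 = 4.15^2 = 17.2225
var = 1 / 17.2225 = 400/6889 ≈ 0.058064

0.2410, 0.0581


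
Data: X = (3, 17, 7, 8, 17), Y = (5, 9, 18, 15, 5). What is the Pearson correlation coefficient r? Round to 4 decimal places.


r = sum((xi-xbar)(yi-ybar)) / sqrt(sum((xi-xbar)^2) * sum((yi-ybar)^2))
n = 5, xbar = 52/5 = 10.4, ybar = 52/5 = 10.4
Sxy = sum((xi-xbar)(yi-ybar)) = -41.8
Sxx = sum((xi-xbar)^2) = 159.2
Syy = sum((yi-ybar)^2) = 139.2
sqrt(Sxx*Syy) ≈ 148.864502
r = Sxy / sqrt(Sxx*Syy) = -41.8 / 148.864502 ≈ -0.280792

-0.2808


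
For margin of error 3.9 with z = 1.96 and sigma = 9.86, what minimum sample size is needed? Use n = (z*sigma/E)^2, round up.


z*sigma/E = 1.96 * 9.86 / 3.9 = 24157/4875 ≈ 4.955282
(z*sigma/E)^2 ≈ 24.554820
round up: n = 25

25


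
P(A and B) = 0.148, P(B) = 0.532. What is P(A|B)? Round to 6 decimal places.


P(A|B) = P(A and B) / P(B) = 0.148 / 0.532 = 37/133 ≈ 0.27819549

0.278195


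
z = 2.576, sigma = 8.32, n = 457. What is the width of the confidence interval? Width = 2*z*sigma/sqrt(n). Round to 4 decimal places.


width = 2*z*sigma/sqrt(n)
2*z*sigma = 2 * 2.576 * 8.32 = 42.86464
sqrt(457) ≈ 21.377558
width = 42.86464 / 21.377558 ≈ 2.005123

2.0051


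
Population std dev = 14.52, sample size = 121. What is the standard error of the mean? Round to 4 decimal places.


SE = sigma / sqrt(n)
sqrt(121) = 11
SE = 14.52 / 11 = 1.32

1.3200


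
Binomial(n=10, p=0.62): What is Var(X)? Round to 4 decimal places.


Var = n*p*(1-p) = 10 * 0.62 * 0.38 = 2.356

2.3560


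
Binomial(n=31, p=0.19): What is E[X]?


E[X] = n*p = 31 * 0.19 = 5.89

5.89


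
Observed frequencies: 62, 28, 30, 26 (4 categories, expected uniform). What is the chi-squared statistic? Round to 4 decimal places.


chi2 = sum((O-E)^2/E), E = total/4
total = 146, E = 146/4 = 36.5
(62 - 36.5)^2 / 36.5 = 650.25 / 36.5 = 2601/146 ≈ 17.815068
(28 - 36.5)^2 / 36.5 = 72.25 / 36.5 = 289/146 ≈ 1.979452
(30 - 36.5)^2 / 36.5 = 42.25 / 36.5 = 169/146 ≈ 1.157534
(26 - 36.5)^2 / 36.5 = 110.25 / 36.5 = 441/146 ≈ 3.020548
chi2 = 1750/73 ≈ 23.972603

23.9726


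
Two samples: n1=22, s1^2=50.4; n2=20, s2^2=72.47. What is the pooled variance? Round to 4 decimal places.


sp^2 = ((n1-1)*s1^2 + (n2-1)*s2^2)/(n1+n2-2)
(n1-1)*s1^2 = 21 * 50.4 = 1058.4
(n2-1)*s2^2 = 19 * 72.47 = 1376.93
numerator = 1058.4 + 1376.93 = 2435.33
n1+n2-2 = 40
sp^2 = 2435.33 / 40 = 60.88325

60.8833


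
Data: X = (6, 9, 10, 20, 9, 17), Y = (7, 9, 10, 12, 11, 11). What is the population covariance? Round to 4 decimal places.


Cov = (1/n)*sum((xi-xbar)(yi-ybar))
n = 6, xbar = 71/6 ≈ 11.833333, ybar = 60/6 = 10
sum((xi-xbar)(yi-ybar)) = 39
Cov = 39 / 6 = 6.5

6.5000


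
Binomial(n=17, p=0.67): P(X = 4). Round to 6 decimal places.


P = C(n,k) * p^k * (1-p)^(n-k)
C(17,4) = 2380
p^k = 0.67^4 ≈ 0.2015112
(1-p)^(n-k) = 0.33^13 ≈ 0.0000005504035
P = 2380 * 0.2015112 * 0.0000005504035 ≈ 0.000264

0.000264


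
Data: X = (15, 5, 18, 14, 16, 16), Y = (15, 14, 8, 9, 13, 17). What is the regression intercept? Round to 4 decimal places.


a = ybar - b*xbar, where b = sum((xi-xbar)(yi-ybar)) / sum((xi-xbar)^2)
n = 6, xbar = 84/6 = 14, ybar = 76/6 = 38/3 ≈ 12.666667
Sxy = sum((xi-xbar)(yi-ybar)) = -19
Sxx = sum((xi-xbar)^2) = 106
b = Sxy / Sxx = -19/106 ≈ -0.179245
a = 12.666667 - (-0.179245) * 14 = 2413/159 ≈ 15.176101

15.1761


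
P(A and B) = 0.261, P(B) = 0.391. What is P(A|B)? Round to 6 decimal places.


P(A|B) = P(A and B) / P(B) = 0.261 / 0.391 = 261/391 ≈ 0.66751918

0.667519


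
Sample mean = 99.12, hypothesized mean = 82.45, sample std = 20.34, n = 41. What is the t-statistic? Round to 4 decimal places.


t = (xbar - mu0) / (s/sqrt(n))
xbar - mu0 = 99.12 - 82.45 = 16.67
sqrt(41) ≈ 6.40312424
s/sqrt(n) = 20.34 / 6.40312424 ≈ 3.17657432
t = 16.67 / 3.17657432 ≈ 5.247792

5.2478


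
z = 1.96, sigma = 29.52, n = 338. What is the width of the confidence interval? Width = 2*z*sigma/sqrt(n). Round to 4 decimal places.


width = 2*z*sigma/sqrt(n)
2*z*sigma = 2 * 1.96 * 29.52 = 115.7184
sqrt(338) ≈ 18.384776
width = 115.7184 / 18.384776 ≈ 6.294251

6.2943


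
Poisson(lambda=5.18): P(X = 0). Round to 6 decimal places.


P = e^(-lam) * lam^k / k!
e^(-5.18) ≈ 0.005628006
lam^k = 5.18^0 = 1
k! = 0! = 1
P = 0.005628006 * 1 / 1 ≈ 0.005628

0.005628


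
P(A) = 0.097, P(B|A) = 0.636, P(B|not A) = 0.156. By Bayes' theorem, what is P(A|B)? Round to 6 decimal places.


P(A|B) = P(B|A)*P(A) / P(B), P(B) = P(B|A)*P(A) + P(B|not A)*P(not A)
P(B|A)*P(A) = 0.636 * 0.097 = 0.061692
P(B|not A)*P(not A) = 0.156 * 0.903 = 0.140868
P(B) = 0.061692 + 0.140868 = 0.20256
P(A|B) = 0.061692 / 0.20256 ≈ 0.30456161

0.304562


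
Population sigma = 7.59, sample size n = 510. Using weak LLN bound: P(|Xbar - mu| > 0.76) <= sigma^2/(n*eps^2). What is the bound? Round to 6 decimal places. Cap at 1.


bound = min(1, sigma^2/(n*eps^2))
sigma^2 = 7.59^2 = 57.6081
n*eps^2 = 510 * 0.76^2 = 510 * 0.5776 = 294.576
sigma^2/(n*eps^2) = 57.6081 / 294.576 ≈ 0.19556277

0.195563


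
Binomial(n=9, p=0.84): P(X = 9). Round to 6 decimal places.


P = C(n,k) * p^k * (1-p)^(n-k)
C(9,9) = 1
p^k = 0.84^9 ≈ 0.2082157
(1-p)^(n-k) = 0.16^0 = 1
P = 1 * 0.2082157 * 1 ≈ 0.208216

0.208216


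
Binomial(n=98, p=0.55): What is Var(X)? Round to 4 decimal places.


Var = n*p*(1-p) = 98 * 0.55 * 0.45 = 24.255

24.2550


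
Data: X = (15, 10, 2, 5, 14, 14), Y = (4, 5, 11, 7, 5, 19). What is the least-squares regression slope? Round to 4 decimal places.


b = sum((xi-xbar)(yi-ybar)) / sum((xi-xbar)^2)
n = 6, xbar = 60/6 = 10, ybar = 51/6 = 8.5
Sxy = sum((xi-xbar)(yi-ybar)) = -7
Sxx = sum((xi-xbar)^2) = 146
b = Sxy / Sxx = -7/146 ≈ -0.047945

-0.0479


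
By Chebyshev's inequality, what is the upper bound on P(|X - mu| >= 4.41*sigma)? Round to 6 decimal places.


P <= 1/k^2
k^2 = 4.41^2 = 19.4481
1/k^2 = 1 / 19.4481 ≈ 0.05141890

0.051419


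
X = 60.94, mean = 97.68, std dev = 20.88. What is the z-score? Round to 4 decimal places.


z = (X - mu) / sigma
X - mu = 60.94 - 97.68 = -36.74
z = -36.74 / 20.88 = -1837/1044 ≈ -1.759579

-1.7596


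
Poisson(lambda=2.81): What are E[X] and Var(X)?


E[X] = Var(X) = lambda = 2.81

2.81, 2.81


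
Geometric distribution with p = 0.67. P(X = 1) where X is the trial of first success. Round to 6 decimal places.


P = (1-p)^(k-1) * p
(1-p)^(k-1) = 0.33^0 = 1
P = 1 * 0.67 = 0.67

0.670000


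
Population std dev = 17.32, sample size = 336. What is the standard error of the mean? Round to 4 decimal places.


SE = sigma / sqrt(n)
sqrt(336) ≈ 18.330303
SE = 17.32 / 18.330303 ≈ 0.944883

0.9449


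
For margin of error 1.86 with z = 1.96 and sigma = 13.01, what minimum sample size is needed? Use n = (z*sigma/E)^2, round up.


z*sigma/E = 1.96 * 13.01 / 1.86 = 63749/4650 ≈ 13.709462
(z*sigma/E)^2 ≈ 187.949358
round up: n = 188

188


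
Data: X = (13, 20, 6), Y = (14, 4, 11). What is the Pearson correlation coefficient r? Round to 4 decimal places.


r = sum((xi-xbar)(yi-ybar)) / sqrt(sum((xi-xbar)^2) * sum((yi-ybar)^2))
n = 3, xbar = 39/3 = 13, ybar = 29/3 ≈ 9.666667
Sxy = sum((xi-xbar)(yi-ybar)) = -49
Sxx = sum((xi-xbar)^2) = 98
Syy = sum((yi-ybar)^2) = 158/3 ≈ 52.666667
sqrt(Sxx*Syy) ≈ 71.842420
r = Sxy / sqrt(Sxx*Syy) = -49 / 71.842420 ≈ -0.682048

-0.6820


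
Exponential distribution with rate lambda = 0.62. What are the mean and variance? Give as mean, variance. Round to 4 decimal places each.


mean = 1/lam, var = 1/lam^2
mean = 1 / 0.62 = 50/31 ≈ 1.612903
lam^2 = 0.62^2 = 0.3844
var = 1 / 0.3844 = 2500/961 ≈ 2.601457

1.6129, 2.6015


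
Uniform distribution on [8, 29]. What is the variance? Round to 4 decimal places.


Var = (b-a)^2 / 12
(b-a)^2 = (29 - 8)^2 = 441
Var = 441/12 = 36.75

36.7500


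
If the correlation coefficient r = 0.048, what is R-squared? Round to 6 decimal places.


R^2 = r^2 = (0.048)^2 = 0.002304

0.002304


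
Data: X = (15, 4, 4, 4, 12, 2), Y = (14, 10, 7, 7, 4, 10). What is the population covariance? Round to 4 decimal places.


Cov = (1/n)*sum((xi-xbar)(yi-ybar))
n = 6, xbar = 41/6 ≈ 6.833333, ybar = 52/6 = 26/3 ≈ 8.666667
sum((xi-xbar)(yi-ybar)) = 56/3 ≈ 18.666667
Cov = 18.666667 / 6 = 28/9 ≈ 3.111111

3.1111


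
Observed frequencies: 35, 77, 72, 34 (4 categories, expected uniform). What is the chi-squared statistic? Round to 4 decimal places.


chi2 = sum((O-E)^2/E), E = total/4
total = 218, E = 218/4 = 54.5
(35 - 54.5)^2 / 54.5 = 380.25 / 54.5 = 1521/218 ≈ 6.977064
(77 - 54.5)^2 / 54.5 = 506.25 / 54.5 = 2025/218 ≈ 9.288991
(72 - 54.5)^2 / 54.5 = 306.25 / 54.5 = 1225/218 ≈ 5.619266
(34 - 54.5)^2 / 54.5 = 420.25 / 54.5 = 1681/218 ≈ 7.711009
chi2 = 3226/109 ≈ 29.596330

29.5963


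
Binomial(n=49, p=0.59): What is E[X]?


E[X] = n*p = 49 * 0.59 = 28.91

28.91


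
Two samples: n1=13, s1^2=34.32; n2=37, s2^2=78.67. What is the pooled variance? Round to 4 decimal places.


sp^2 = ((n1-1)*s1^2 + (n2-1)*s2^2)/(n1+n2-2)
(n1-1)*s1^2 = 12 * 34.32 = 411.84
(n2-1)*s2^2 = 36 * 78.67 = 2832.12
numerator = 411.84 + 2832.12 = 3243.96
n1+n2-2 = 48
sp^2 = 3243.96 / 48 = 67.5825

67.5825


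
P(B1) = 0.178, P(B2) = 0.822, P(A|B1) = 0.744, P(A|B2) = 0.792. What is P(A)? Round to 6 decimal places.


P(A) = P(A|B1)*P(B1) + P(A|B2)*P(B2)
P(A|B1)*P(B1) = 0.744 * 0.178 = 0.132432
P(A|B2)*P(B2) = 0.792 * 0.822 = 0.651024
P(A) = 0.132432 + 0.651024 = 0.783456

0.783456


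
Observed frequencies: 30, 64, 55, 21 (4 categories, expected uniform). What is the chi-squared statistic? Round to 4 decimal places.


chi2 = sum((O-E)^2/E), E = total/4
total = 170, E = 170/4 = 42.5
(30 - 42.5)^2 / 42.5 = 156.25 / 42.5 = 125/34 ≈ 3.676471
(64 - 42.5)^2 / 42.5 = 462.25 / 42.5 = 1849/170 ≈ 10.876471
(55 - 42.5)^2 / 42.5 = 156.25 / 42.5 = 125/34 ≈ 3.676471
(21 - 42.5)^2 / 42.5 = 462.25 / 42.5 = 1849/170 ≈ 10.876471
chi2 = 2474/85 ≈ 29.105882

29.1059


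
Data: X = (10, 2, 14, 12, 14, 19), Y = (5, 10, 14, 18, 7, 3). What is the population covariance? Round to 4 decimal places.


Cov = (1/n)*sum((xi-xbar)(yi-ybar))
n = 6, xbar = 71/6 ≈ 11.833333, ybar = 57/6 = 9.5
sum((xi-xbar)(yi-ybar)) = -37.5
Cov = -37.5 / 6 = -6.25

-6.2500


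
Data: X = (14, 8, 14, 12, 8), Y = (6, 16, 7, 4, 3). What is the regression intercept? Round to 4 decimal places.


a = ybar - b*xbar, where b = sum((xi-xbar)(yi-ybar)) / sum((xi-xbar)^2)
n = 5, xbar = 56/5 = 11.2, ybar = 36/5 = 7.2
Sxy = sum((xi-xbar)(yi-ybar)) = -21.2
Sxx = sum((xi-xbar)^2) = 36.8
b = Sxy / Sxx = -53/92 ≈ -0.576087
a = 7.2 - (-0.576087) * 11.2 = 314/23 ≈ 13.652174

13.6522


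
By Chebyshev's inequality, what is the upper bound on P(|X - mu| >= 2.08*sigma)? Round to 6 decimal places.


P <= 1/k^2
k^2 = 2.08^2 = 4.3264
1/k^2 = 1 / 4.3264 = 625/2704 ≈ 0.23113905

0.231139


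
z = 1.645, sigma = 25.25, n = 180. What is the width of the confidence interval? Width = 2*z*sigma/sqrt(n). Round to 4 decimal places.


width = 2*z*sigma/sqrt(n)
2*z*sigma = 2 * 1.645 * 25.25 = 83.0725
sqrt(180) ≈ 13.416408
width = 83.0725 / 13.416408 ≈ 6.191859

6.1919


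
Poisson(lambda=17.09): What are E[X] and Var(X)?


E[X] = Var(X) = lambda = 17.09

17.09, 17.09


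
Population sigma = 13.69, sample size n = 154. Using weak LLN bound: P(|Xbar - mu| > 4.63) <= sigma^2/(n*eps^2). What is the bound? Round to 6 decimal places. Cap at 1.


bound = min(1, sigma^2/(n*eps^2))
sigma^2 = 13.69^2 = 187.4161
n*eps^2 = 154 * 4.63^2 = 154 * 21.4369 = 3301.2826
sigma^2/(n*eps^2) = 187.4161 / 3301.2826 ≈ 0.05677069

0.056771


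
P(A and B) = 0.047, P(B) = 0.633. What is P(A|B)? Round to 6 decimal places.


P(A|B) = P(A and B) / P(B) = 0.047 / 0.633 = 47/633 ≈ 0.07424961

0.074250


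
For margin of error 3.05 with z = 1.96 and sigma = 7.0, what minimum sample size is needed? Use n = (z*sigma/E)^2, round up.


z*sigma/E = 1.96 * 7.0 / 3.05 = 1372/305 ≈ 4.498361
(z*sigma/E)^2 ≈ 20.235249
round up: n = 21

21


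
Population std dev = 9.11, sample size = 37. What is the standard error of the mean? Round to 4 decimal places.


SE = sigma / sqrt(n)
sqrt(37) ≈ 6.082763
SE = 9.11 / 6.082763 ≈ 1.497675

1.4977


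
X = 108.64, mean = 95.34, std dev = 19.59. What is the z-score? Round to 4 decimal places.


z = (X - mu) / sigma
X - mu = 108.64 - 95.34 = 13.3
z = 13.3 / 19.59 = 1330/1959 ≈ 0.678918

0.6789


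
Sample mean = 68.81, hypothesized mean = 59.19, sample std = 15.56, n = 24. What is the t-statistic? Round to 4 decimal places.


t = (xbar - mu0) / (s/sqrt(n))
xbar - mu0 = 68.81 - 59.19 = 9.62
sqrt(24) ≈ 4.89897949
s/sqrt(n) = 15.56 / 4.89897949 ≈ 3.17617170
t = 9.62 / 3.17617170 ≈ 3.028804

3.0288


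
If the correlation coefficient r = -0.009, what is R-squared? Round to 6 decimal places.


R^2 = r^2 = (-0.009)^2 = 0.000081

0.000081


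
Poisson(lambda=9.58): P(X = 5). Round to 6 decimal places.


P = e^(-lam) * lam^k / k!
e^(-9.58) ≈ 0.00006909695
lam^k = 9.58^5 ≈ 80691.454779
k! = 5! = 120
P = 0.00006909695 * 80691.454779 / 120 ≈ 0.046463

0.046463


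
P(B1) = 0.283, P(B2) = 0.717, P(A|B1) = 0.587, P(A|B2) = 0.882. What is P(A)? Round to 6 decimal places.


P(A) = P(A|B1)*P(B1) + P(A|B2)*P(B2)
P(A|B1)*P(B1) = 0.587 * 0.283 = 0.166121
P(A|B2)*P(B2) = 0.882 * 0.717 = 0.632394
P(A) = 0.166121 + 0.632394 = 0.798515

0.798515


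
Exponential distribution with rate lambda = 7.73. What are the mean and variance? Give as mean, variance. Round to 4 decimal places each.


mean = 1/lam, var = 1/lam^2
mean = 1 / 7.73 = 100/773 ≈ 0.129366
lam^2 = 7.73^2 = 59.7529
var = 1 / 59.7529 ≈ 0.016736

0.1294, 0.0167


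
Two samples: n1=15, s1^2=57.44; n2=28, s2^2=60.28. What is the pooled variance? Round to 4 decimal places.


sp^2 = ((n1-1)*s1^2 + (n2-1)*s2^2)/(n1+n2-2)
(n1-1)*s1^2 = 14 * 57.44 = 804.16
(n2-1)*s2^2 = 27 * 60.28 = 1627.56
numerator = 804.16 + 1627.56 = 2431.72
n1+n2-2 = 41
sp^2 = 2431.72 / 41 = 60793/1025 ≈ 59.310244

59.3102


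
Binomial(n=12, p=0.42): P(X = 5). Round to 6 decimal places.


P = C(n,k) * p^k * (1-p)^(n-k)
C(12,5) = 792
p^k = 0.42^5 ≈ 0.01306912
(1-p)^(n-k) = 0.58^7 ≈ 0.02207984
P = 792 * 0.01306912 * 0.02207984 ≈ 0.228543

0.228543


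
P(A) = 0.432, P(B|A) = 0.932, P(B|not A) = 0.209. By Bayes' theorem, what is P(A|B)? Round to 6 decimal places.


P(A|B) = P(B|A)*P(A) / P(B), P(B) = P(B|A)*P(A) + P(B|not A)*P(not A)
P(B|A)*P(A) = 0.932 * 0.432 = 0.402624
P(B|not A)*P(not A) = 0.209 * 0.568 = 0.118712
P(B) = 0.402624 + 0.118712 = 0.521336
P(A|B) = 0.402624 / 0.521336 ≈ 0.77229272

0.772293


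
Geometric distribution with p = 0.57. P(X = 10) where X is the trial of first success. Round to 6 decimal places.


P = (1-p)^(k-1) * p
(1-p)^(k-1) = 0.43^9 ≈ 0.0005025926
P = 0.0005025926 * 0.57 ≈ 0.0002864778

0.000286


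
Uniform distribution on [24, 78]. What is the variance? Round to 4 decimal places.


Var = (b-a)^2 / 12
(b-a)^2 = (78 - 24)^2 = 2916
Var = 2916/12 = 243

243.0000


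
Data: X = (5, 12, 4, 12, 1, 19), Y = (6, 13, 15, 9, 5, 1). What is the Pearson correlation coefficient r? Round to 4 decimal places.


r = sum((xi-xbar)(yi-ybar)) / sqrt(sum((xi-xbar)^2) * sum((yi-ybar)^2))
n = 6, xbar = 53/6 ≈ 8.833333, ybar = 49/6 ≈ 8.166667
Sxy = sum((xi-xbar)(yi-ybar)) = -329/6 ≈ -54.833333
Sxx = sum((xi-xbar)^2) = 1337/6 ≈ 222.833333
Syy = sum((yi-ybar)^2) = 821/6 ≈ 136.833333
sqrt(Sxx*Syy) ≈ 174.616803
r = Sxy / sqrt(Sxx*Syy) = -54.833333 / 174.616803 ≈ -0.314021

-0.3140


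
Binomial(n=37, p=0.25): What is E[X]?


E[X] = n*p = 37 * 0.25 = 9.25

9.25


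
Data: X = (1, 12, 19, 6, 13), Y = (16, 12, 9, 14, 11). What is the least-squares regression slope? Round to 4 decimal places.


b = sum((xi-xbar)(yi-ybar)) / sum((xi-xbar)^2)
n = 5, xbar = 51/5 = 10.2, ybar = 62/5 = 12.4
Sxy = sum((xi-xbar)(yi-ybar)) = -74.4
Sxx = sum((xi-xbar)^2) = 190.8
b = Sxy / Sxx = -62/159 ≈ -0.389937

-0.3899


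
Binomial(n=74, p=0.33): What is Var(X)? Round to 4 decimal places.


Var = n*p*(1-p) = 74 * 0.33 * 0.67 = 16.3614

16.3614


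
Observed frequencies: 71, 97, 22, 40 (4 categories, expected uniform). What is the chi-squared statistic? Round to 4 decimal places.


chi2 = sum((O-E)^2/E), E = total/4
total = 230, E = 230/4 = 57.5
(71 - 57.5)^2 / 57.5 = 182.25 / 57.5 = 729/230 ≈ 3.169565
(97 - 57.5)^2 / 57.5 = 1560.25 / 57.5 = 6241/230 ≈ 27.134783
(22 - 57.5)^2 / 57.5 = 1260.25 / 57.5 = 5041/230 ≈ 21.917391
(40 - 57.5)^2 / 57.5 = 306.25 / 57.5 = 245/46 ≈ 5.326087
chi2 = 6618/115 ≈ 57.547826

57.5478


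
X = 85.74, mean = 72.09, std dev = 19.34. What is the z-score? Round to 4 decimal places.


z = (X - mu) / sigma
X - mu = 85.74 - 72.09 = 13.65
z = 13.65 / 19.34 = 1365/1934 ≈ 0.705791

0.7058


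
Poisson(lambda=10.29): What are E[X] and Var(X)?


E[X] = Var(X) = lambda = 10.29

10.29, 10.29


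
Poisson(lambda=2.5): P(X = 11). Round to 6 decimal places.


P = e^(-lam) * lam^k / k!
e^(-2.5) ≈ 0.08208500
lam^k = 2.5^11 ≈ 23841.857910
k! = 11! = 39916800
P = 0.08208500 * 23841.857910 / 39916800 ≈ 0.000049

0.000049


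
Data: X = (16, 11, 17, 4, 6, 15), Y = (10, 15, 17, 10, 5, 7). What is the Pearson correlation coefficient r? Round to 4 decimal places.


r = sum((xi-xbar)(yi-ybar)) / sqrt(sum((xi-xbar)^2) * sum((yi-ybar)^2))
n = 6, xbar = 69/6 = 11.5, ybar = 64/6 = 32/3 ≈ 10.666667
Sxy = sum((xi-xbar)(yi-ybar)) = 53
Sxx = sum((xi-xbar)^2) = 149.5
Syy = sum((yi-ybar)^2) = 316/3 ≈ 105.333333
sqrt(Sxx*Syy) ≈ 125.488379
r = Sxy / sqrt(Sxx*Syy) = 53 / 125.488379 ≈ 0.422350

0.4223


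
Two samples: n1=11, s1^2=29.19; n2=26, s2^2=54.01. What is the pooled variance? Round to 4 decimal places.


sp^2 = ((n1-1)*s1^2 + (n2-1)*s2^2)/(n1+n2-2)
(n1-1)*s1^2 = 10 * 29.19 = 291.9
(n2-1)*s2^2 = 25 * 54.01 = 1350.25
numerator = 291.9 + 1350.25 = 1642.15
n1+n2-2 = 35
sp^2 = 1642.15 / 35 = 32843/700 ≈ 46.918571

46.9186


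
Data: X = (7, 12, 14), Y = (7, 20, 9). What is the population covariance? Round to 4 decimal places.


Cov = (1/n)*sum((xi-xbar)(yi-ybar))
n = 3, xbar = 33/3 = 11, ybar = 36/3 = 12
sum((xi-xbar)(yi-ybar)) = 19
Cov = 19 / 3 = 19/3 ≈ 6.333333

6.3333


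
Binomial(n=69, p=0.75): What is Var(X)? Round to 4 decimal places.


Var = n*p*(1-p) = 69 * 0.75 * 0.25 = 12.9375

12.9375


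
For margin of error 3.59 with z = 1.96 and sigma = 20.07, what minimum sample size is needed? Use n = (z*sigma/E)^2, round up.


z*sigma/E = 1.96 * 20.07 / 3.59 = 98343/8975 ≈ 10.957437
(z*sigma/E)^2 ≈ 120.065433
round up: n = 121

121


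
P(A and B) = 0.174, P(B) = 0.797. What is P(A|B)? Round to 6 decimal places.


P(A|B) = P(A and B) / P(B) = 0.174 / 0.797 = 174/797 ≈ 0.21831870

0.218319


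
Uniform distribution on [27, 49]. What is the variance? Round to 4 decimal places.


Var = (b-a)^2 / 12
(b-a)^2 = (49 - 27)^2 = 484
Var = 484/12 ≈ 40.333333

40.3333


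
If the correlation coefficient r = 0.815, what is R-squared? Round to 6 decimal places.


R^2 = r^2 = (0.815)^2 = 0.664225

0.664225


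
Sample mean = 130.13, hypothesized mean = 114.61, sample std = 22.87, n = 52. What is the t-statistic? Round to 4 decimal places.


t = (xbar - mu0) / (s/sqrt(n))
xbar - mu0 = 130.13 - 114.61 = 15.52
sqrt(52) ≈ 7.21110255
s/sqrt(n) = 22.87 / 7.21110255 ≈ 3.17149837
t = 15.52 / 3.17149837 ≈ 4.893586

4.8936


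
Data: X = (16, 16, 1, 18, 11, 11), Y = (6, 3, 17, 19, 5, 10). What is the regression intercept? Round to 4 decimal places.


a = ybar - b*xbar, where b = sum((xi-xbar)(yi-ybar)) / sum((xi-xbar)^2)
n = 6, xbar = 73/6 ≈ 12.166667, ybar = 60/6 = 10
Sxy = sum((xi-xbar)(yi-ybar)) = -62
Sxx = sum((xi-xbar)^2) = 1145/6 ≈ 190.833333
b = Sxy / Sxx = -372/1145 ≈ -0.324891
a = 10 - (-0.324891) * 12.166667 = 15976/1145 ≈ 13.952838

13.9528


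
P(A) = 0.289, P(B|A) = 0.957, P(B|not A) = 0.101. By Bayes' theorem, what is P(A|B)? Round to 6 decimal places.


P(A|B) = P(B|A)*P(A) / P(B), P(B) = P(B|A)*P(A) + P(B|not A)*P(not A)
P(B|A)*P(A) = 0.957 * 0.289 = 0.276573
P(B|not A)*P(not A) = 0.101 * 0.711 = 0.071811
P(B) = 0.276573 + 0.071811 = 0.348384
P(A|B) = 0.276573 / 0.348384 ≈ 0.79387400

0.793874


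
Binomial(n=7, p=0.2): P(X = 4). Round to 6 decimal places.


P = C(n,k) * p^k * (1-p)^(n-k)
C(7,4) = 35
p^k = 0.2^4 = 0.0016
(1-p)^(n-k) = 0.8^3 = 0.512
P = 35 * 0.0016 * 0.512 = 0.028672

0.028672


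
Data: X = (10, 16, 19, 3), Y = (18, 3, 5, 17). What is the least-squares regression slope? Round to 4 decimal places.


b = sum((xi-xbar)(yi-ybar)) / sum((xi-xbar)^2)
n = 4, xbar = 48/4 = 12, ybar = 43/4 = 10.75
Sxy = sum((xi-xbar)(yi-ybar)) = -142
Sxx = sum((xi-xbar)^2) = 150
b = Sxy / Sxx = -71/75 ≈ -0.946667

-0.9467


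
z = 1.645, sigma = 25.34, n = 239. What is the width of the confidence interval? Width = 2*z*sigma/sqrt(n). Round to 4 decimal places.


width = 2*z*sigma/sqrt(n)
2*z*sigma = 2 * 1.645 * 25.34 = 83.3686
sqrt(239) ≈ 15.459625
width = 83.3686 / 15.459625 ≈ 5.392666

5.3927


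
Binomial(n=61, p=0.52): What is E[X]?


E[X] = n*p = 61 * 0.52 = 31.72

31.72


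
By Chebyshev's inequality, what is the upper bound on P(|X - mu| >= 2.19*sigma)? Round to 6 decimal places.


P <= 1/k^2
k^2 = 2.19^2 = 4.7961
1/k^2 = 1 / 4.7961 ≈ 0.20850274

0.208503


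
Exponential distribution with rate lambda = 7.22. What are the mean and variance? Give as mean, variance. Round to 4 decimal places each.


mean = 1/lam, var = 1/lam^2
mean = 1 / 7.22 = 50/361 ≈ 0.138504
lam^2 = 7.22^2 = 52.1284
var = 1 / 52.1284 ≈ 0.019183

0.1385, 0.0192


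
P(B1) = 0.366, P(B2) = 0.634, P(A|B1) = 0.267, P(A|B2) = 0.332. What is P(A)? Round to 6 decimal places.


P(A) = P(A|B1)*P(B1) + P(A|B2)*P(B2)
P(A|B1)*P(B1) = 0.267 * 0.366 = 0.097722
P(A|B2)*P(B2) = 0.332 * 0.634 = 0.210488
P(A) = 0.097722 + 0.210488 = 0.30821

0.308210


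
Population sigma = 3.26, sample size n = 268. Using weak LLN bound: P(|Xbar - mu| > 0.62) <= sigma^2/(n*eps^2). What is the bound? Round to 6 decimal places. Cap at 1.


bound = min(1, sigma^2/(n*eps^2))
sigma^2 = 3.26^2 = 10.6276
n*eps^2 = 268 * 0.62^2 = 268 * 0.3844 = 103.0192
sigma^2/(n*eps^2) = 10.6276 / 103.0192 ≈ 0.10316135

0.103161


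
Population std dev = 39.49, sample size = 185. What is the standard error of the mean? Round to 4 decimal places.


SE = sigma / sqrt(n)
sqrt(185) ≈ 13.601471
SE = 39.49 / 13.601471 ≈ 2.903363

2.9034


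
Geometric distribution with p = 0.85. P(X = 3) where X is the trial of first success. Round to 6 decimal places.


P = (1-p)^(k-1) * p
(1-p)^(k-1) = 0.15^2 = 0.0225
P = 0.0225 * 0.85 = 0.019125

0.019125


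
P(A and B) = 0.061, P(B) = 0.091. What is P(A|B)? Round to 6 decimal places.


P(A|B) = P(A and B) / P(B) = 0.061 / 0.091 = 61/91 ≈ 0.67032967

0.670330


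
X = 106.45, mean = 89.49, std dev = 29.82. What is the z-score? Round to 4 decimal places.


z = (X - mu) / sigma
X - mu = 106.45 - 89.49 = 16.96
z = 16.96 / 29.82 = 848/1491 ≈ 0.568746

0.5687


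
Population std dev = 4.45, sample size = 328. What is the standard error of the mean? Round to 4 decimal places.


SE = sigma / sqrt(n)
sqrt(328) ≈ 18.110770
SE = 4.45 / 18.110770 ≈ 0.245710

0.2457


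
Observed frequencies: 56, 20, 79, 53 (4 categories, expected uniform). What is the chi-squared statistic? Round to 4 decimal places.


chi2 = sum((O-E)^2/E), E = total/4
total = 208, E = 208/4 = 52
(56 - 52)^2 / 52 = 16 / 52 = 4/13 ≈ 0.307692
(20 - 52)^2 / 52 = 1024 / 52 = 256/13 ≈ 19.692308
(79 - 52)^2 / 52 = 729 / 52 = 729/52 ≈ 14.019231
(53 - 52)^2 / 52 = 1 / 52 = 1/52 ≈ 0.019231
chi2 = 885/26 ≈ 34.038462

34.0385


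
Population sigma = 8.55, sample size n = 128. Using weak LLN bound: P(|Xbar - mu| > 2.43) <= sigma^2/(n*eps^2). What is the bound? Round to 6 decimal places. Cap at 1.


bound = min(1, sigma^2/(n*eps^2))
sigma^2 = 8.55^2 = 73.1025
n*eps^2 = 128 * 2.43^2 = 128 * 5.9049 = 755.8272
sigma^2/(n*eps^2) = 73.1025 / 755.8272 ≈ 0.09671854

0.096719


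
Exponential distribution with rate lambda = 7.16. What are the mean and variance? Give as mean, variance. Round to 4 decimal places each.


mean = 1/lam, var = 1/lam^2
mean = 1 / 7.16 = 25/179 ≈ 0.139665
lam^2 = 7.16^2 = 51.2656
var = 1 / 51.2656 ≈ 0.019506

0.1397, 0.0195


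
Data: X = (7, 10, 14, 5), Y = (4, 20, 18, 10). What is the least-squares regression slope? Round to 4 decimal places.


b = sum((xi-xbar)(yi-ybar)) / sum((xi-xbar)^2)
n = 4, xbar = 36/4 = 9, ybar = 52/4 = 13
Sxy = sum((xi-xbar)(yi-ybar)) = 62
Sxx = sum((xi-xbar)^2) = 46
b = Sxy / Sxx = 31/23 ≈ 1.347826

1.3478


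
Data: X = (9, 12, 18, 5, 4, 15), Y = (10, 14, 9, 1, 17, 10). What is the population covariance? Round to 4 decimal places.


Cov = (1/n)*sum((xi-xbar)(yi-ybar))
n = 6, xbar = 63/6 = 10.5, ybar = 61/6 ≈ 10.166667
sum((xi-xbar)(yi-ybar)) = 2.5
Cov = 2.5 / 6 = 5/12 ≈ 0.416667

0.4167


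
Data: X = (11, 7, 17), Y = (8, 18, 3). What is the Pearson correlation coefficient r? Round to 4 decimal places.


r = sum((xi-xbar)(yi-ybar)) / sqrt(sum((xi-xbar)^2) * sum((yi-ybar)^2))
n = 3, xbar = 35/3 ≈ 11.666667, ybar = 29/3 ≈ 9.666667
Sxy = sum((xi-xbar)(yi-ybar)) = -220/3 ≈ -73.333333
Sxx = sum((xi-xbar)^2) = 152/3 ≈ 50.666667
Syy = sum((yi-ybar)^2) = 350/3 ≈ 116.666667
sqrt(Sxx*Syy) ≈ 76.883751
r = Sxy / sqrt(Sxx*Syy) = -73.333333 / 76.883751 ≈ -0.953821

-0.9538


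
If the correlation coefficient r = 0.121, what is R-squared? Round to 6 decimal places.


R^2 = r^2 = (0.121)^2 = 0.014641

0.014641


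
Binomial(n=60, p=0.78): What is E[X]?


E[X] = n*p = 60 * 0.78 = 46.8

46.8


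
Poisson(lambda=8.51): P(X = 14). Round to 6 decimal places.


P = e^(-lam) * lam^k / k!
e^(-8.51) ≈ 0.0002014438
lam^k = 8.51^14 ≈ 10447535155118.069424
k! = 14! = 87178291200
P = 0.0002014438 * 10447535155118.069424 / 87178291200 ≈ 0.024141

0.024141


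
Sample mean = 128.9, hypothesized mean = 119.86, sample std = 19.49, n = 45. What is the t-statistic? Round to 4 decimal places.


t = (xbar - mu0) / (s/sqrt(n))
xbar - mu0 = 128.9 - 119.86 = 9.04
sqrt(45) ≈ 6.70820393
s/sqrt(n) = 19.49 / 6.70820393 ≈ 2.90539766
t = 9.04 / 2.90539766 ≈ 3.111450

3.1115


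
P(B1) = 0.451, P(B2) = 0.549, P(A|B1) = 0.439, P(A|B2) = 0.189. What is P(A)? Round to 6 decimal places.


P(A) = P(A|B1)*P(B1) + P(A|B2)*P(B2)
P(A|B1)*P(B1) = 0.439 * 0.451 = 0.197989
P(A|B2)*P(B2) = 0.189 * 0.549 = 0.103761
P(A) = 0.197989 + 0.103761 = 0.30175

0.301750


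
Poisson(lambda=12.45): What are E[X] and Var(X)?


E[X] = Var(X) = lambda = 12.45

12.45, 12.45


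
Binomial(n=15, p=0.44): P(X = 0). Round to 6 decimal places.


P = C(n,k) * p^k * (1-p)^(n-k)
C(15,0) = 1
p^k = 0.44^0 = 1
(1-p)^(n-k) = 0.56^15 ≈ 0.0001670400
P = 1 * 1 * 0.0001670400 ≈ 0.000167

0.000167


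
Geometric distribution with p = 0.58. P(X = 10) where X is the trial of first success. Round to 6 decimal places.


P = (1-p)^(k-1) * p
(1-p)^(k-1) = 0.42^9 ≈ 0.0004066714
P = 0.0004066714 * 0.58 ≈ 0.0002358694

0.000236


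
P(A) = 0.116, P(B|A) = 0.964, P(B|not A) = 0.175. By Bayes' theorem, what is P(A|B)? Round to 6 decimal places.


P(A|B) = P(B|A)*P(A) / P(B), P(B) = P(B|A)*P(A) + P(B|not A)*P(not A)
P(B|A)*P(A) = 0.964 * 0.116 = 0.111824
P(B|not A)*P(not A) = 0.175 * 0.884 = 0.1547
P(B) = 0.111824 + 0.1547 = 0.266524
P(A|B) = 0.111824 / 0.266524 ≈ 0.41956447

0.419564


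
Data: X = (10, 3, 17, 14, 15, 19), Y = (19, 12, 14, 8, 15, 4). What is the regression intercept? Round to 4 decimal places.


a = ybar - b*xbar, where b = sum((xi-xbar)(yi-ybar)) / sum((xi-xbar)^2)
n = 6, xbar = 78/6 = 13, ybar = 72/6 = 12
Sxy = sum((xi-xbar)(yi-ybar)) = -59
Sxx = sum((xi-xbar)^2) = 166
b = Sxy / Sxx = -59/166 ≈ -0.355422
a = 12 - (-0.355422) * 13 = 2759/166 ≈ 16.620482

16.6205


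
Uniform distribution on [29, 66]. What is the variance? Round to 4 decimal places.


Var = (b-a)^2 / 12
(b-a)^2 = (66 - 29)^2 = 1369
Var = 1369/12 ≈ 114.083333

114.0833


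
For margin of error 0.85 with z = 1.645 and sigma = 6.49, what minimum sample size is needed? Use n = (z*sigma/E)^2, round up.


z*sigma/E = 1.645 * 6.49 / 0.85 ≈ 12.560059
(z*sigma/E)^2 ≈ 157.755078
round up: n = 158

158


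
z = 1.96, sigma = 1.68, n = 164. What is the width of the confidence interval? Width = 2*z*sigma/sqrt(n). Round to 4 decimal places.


width = 2*z*sigma/sqrt(n)
2*z*sigma = 2 * 1.96 * 1.68 = 6.5856
sqrt(164) ≈ 12.806248
width = 6.5856 / 12.806248 ≈ 0.514249

0.5142


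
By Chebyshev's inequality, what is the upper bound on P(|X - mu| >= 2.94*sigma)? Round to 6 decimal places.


P <= 1/k^2
k^2 = 2.94^2 = 8.6436
1/k^2 = 1 / 8.6436 ≈ 0.11569254

0.115693


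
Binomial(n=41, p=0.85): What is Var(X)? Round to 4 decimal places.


Var = n*p*(1-p) = 41 * 0.85 * 0.15 = 5.2275

5.2275


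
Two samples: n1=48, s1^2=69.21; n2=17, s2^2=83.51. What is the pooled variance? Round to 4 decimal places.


sp^2 = ((n1-1)*s1^2 + (n2-1)*s2^2)/(n1+n2-2)
(n1-1)*s1^2 = 47 * 69.21 = 3252.87
(n2-1)*s2^2 = 16 * 83.51 = 1336.16
numerator = 3252.87 + 1336.16 = 4589.03
n1+n2-2 = 63
sp^2 = 4589.03 / 63 = 458903/6300 ≈ 72.841746

72.8417


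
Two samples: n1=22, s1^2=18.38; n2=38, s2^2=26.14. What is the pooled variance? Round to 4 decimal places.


sp^2 = ((n1-1)*s1^2 + (n2-1)*s2^2)/(n1+n2-2)
(n1-1)*s1^2 = 21 * 18.38 = 385.98
(n2-1)*s2^2 = 37 * 26.14 = 967.18
numerator = 385.98 + 967.18 = 1353.16
n1+n2-2 = 58
sp^2 = 1353.16 / 58 = 33829/1450 ≈ 23.330345

23.3303


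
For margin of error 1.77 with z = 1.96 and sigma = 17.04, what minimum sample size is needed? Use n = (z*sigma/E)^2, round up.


z*sigma/E = 1.96 * 17.04 / 1.77 = 27832/1475 ≈ 18.869153
(z*sigma/E)^2 ≈ 356.044918
round up: n = 357

357


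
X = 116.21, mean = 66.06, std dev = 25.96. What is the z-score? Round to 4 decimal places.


z = (X - mu) / sigma
X - mu = 116.21 - 66.06 = 50.15
z = 50.15 / 25.96 = 85/44 ≈ 1.931818

1.9318


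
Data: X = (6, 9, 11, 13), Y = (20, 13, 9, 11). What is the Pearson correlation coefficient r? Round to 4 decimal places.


r = sum((xi-xbar)(yi-ybar)) / sqrt(sum((xi-xbar)^2) * sum((yi-ybar)^2))
n = 4, xbar = 39/4 = 9.75, ybar = 53/4 = 13.25
Sxy = sum((xi-xbar)(yi-ybar)) = -37.75
Sxx = sum((xi-xbar)^2) = 26.75
Syy = sum((yi-ybar)^2) = 68.75
sqrt(Sxx*Syy) ≈ 42.884292
r = Sxy / sqrt(Sxx*Syy) = -37.75 / 42.884292 ≈ -0.880276

-0.8803
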